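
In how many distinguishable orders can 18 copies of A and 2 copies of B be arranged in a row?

Choose positions for the A's: C(20,18) = 190.

190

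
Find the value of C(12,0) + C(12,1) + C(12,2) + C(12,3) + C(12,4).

794

1 + 12 + 66 + 220 + 495 = 794.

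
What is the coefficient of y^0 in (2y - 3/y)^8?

90720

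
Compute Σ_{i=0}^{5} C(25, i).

1 + 25 + 300 + 2300 + 12650 + 53130 = 68406.

68406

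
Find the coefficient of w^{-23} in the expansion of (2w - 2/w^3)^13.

General term: C(13,j)·(2w)^j·(-2/w^3)^(13-j), with w-exponent 1j − 3(13−j) = 4j − 39.
Set 4j − 39 = -23: j = 4.
C(13,4) = 715; 2^4 = 16; (-2)^9 = -512.
Coefficient = 715 · 16 · (-512) = -5857280.

-5857280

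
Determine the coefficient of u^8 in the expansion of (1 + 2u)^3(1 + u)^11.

Coefficient of u^8 = Σ_{j} C(3,j)·2^j·C(11,8-j)·1^(8-j) for j from 0 to 3.
= 165 + 1980 + 5544 + 3696 = 11385.

11385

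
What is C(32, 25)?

3365856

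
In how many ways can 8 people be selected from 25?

1081575

This is C(25,8) = 1081575.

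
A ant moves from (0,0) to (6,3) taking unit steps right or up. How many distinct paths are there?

84

Each path is a sequence of 9 steps with 6 rights: C(9,6) = 84.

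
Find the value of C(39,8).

61523748

C(39,8) = (39·38·37·36·35·34·33·32) / 8! = 2480637519360 / 40320 = 61523748.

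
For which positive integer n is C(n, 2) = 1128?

n(n−1)/2 = 1128 ⇒ n(n−1) = 2256. Since 48·47 = 2256, n = 48.

48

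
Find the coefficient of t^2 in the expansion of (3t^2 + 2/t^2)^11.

10777536

General term: C(11,j)·(3t^2)^j·(2/t^2)^(11-j), with t-exponent 2j − 2(11−j) = 4j − 22.
Set 4j − 22 = 2: j = 6.
C(11,6) = 462; 3^6 = 729; 2^5 = 32.
Coefficient = 462 · 729 · 32 = 10777536.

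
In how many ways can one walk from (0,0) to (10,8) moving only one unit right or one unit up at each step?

Each path is a sequence of 18 steps with 10 rights: C(18,10) = 43758.

43758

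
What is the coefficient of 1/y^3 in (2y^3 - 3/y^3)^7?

22680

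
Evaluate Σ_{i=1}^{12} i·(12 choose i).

24576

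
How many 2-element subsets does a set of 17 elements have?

C(17,2) = (17·16) / 2! = 272 / 2 = 136.

136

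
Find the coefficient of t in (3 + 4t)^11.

2598156

The general term is C(11,j)·(3)^j·(4t)^(11-j); the t^1 term has j = 10.
C(11,10) = 11.
Coefficient = C(11,10) · 3^10 · 4^1 = 11 · 59049 · 4 = 2598156.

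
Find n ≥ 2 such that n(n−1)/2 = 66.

n(n−1)/2 = 66 ⇒ n(n−1) = 132. Since 12·11 = 132, n = 12.

12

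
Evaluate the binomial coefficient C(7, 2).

21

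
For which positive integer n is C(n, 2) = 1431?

54

n(n−1)/2 = 1431 ⇒ n(n−1) = 2862. Since 54·53 = 2862, n = 54.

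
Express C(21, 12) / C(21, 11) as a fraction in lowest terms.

5/6

C(n,k+1)/C(n,k) = (n−k)/(k+1) = (21−11)/(11+1) = 10/12 = 5/6.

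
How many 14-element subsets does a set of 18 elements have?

C(18,14) = C(18,4) by symmetry.
C(18,4) = (18·17·16·15) / 4! = 73440 / 24 = 3060.

3060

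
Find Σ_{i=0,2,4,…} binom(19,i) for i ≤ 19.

262144

Half of (1+1)^19 + (1−1)^19 gives the even-index sum: 2^18 = 262144.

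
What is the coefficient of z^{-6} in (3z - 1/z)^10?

General term: C(10,j)·(3z)^j·(-1/z)^(10-j), with z-exponent 1j − 1(10−j) = 2j − 10.
Set 2j − 10 = -6: j = 2.
C(10,2) = 45; 3^2 = 9; (-1)^8 = 1.
Coefficient = 45 · 9 · 1 = 405.

405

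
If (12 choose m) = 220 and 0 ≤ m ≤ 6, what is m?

3

C(12,m) increases on 0 ≤ m ≤ 6. C(12,2) = 66 and C(12,3) = 220, so m = 3.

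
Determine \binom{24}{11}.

2496144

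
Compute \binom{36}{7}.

C(36,7) = (36·35·34·33·32·31·30) / 7! = 42072307200 / 5040 = 8347680.

8347680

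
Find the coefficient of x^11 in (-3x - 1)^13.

The general term is C(13,j)·(-3x)^j·(-1)^(13-j); the x^11 term has j = 11.
C(13,11) = 78.
Coefficient = C(13,11) · (-3)^11 = 78 · (-177147) = -13817466.

-13817466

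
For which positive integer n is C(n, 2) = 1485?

55

n(n−1)/2 = 1485 ⇒ n(n−1) = 2970. Since 55·54 = 2970, n = 55.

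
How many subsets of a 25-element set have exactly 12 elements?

5200300

Choose the 12 positions: C(25,12) = 5200300.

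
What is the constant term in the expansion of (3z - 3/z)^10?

-14880348

General term: C(10,j)·(3z)^j·(-3/z)^(10-j), with z-exponent 1j − 1(10−j) = 2j − 10.
Set 2j − 10 = 0: j = 5.
C(10,5) = 252; 3^5 = 243; (-3)^5 = -243.
Coefficient = 252 · 243 · (-243) = -14880348.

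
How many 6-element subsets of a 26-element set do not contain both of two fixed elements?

219604

All 6-subsets: C(26,6) = 230230. Those containing both fixed elements: C(24,4) = 10626.
230230 − 10626 = 219604.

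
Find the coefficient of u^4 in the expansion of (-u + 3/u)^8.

General term: C(8,j)·(-u)^j·(3/u)^(8-j), with u-exponent 1j − 1(8−j) = 2j − 8.
Set 2j − 8 = 4: j = 6.
C(8,6) = 28; (-1)^6 = 1; 3^2 = 9.
Coefficient = 28 · 1 · 9 = 252.

252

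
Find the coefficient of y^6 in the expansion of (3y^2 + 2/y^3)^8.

General term: C(8,j)·(3y^2)^j·(2/y^3)^(8-j), with y-exponent 2j − 3(8−j) = 5j − 24.
Set 5j − 24 = 6: j = 6.
C(8,6) = 28; 3^6 = 729; 2^2 = 4.
Coefficient = 28 · 729 · 4 = 81648.

81648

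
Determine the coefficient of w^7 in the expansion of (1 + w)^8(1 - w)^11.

Coefficient of w^7 = Σ_{j} C(8,j)·1^j·C(11,7-j)·(-1)^(7-j) for j from 0 to 7.
= (-330) + 3696 + (-12936) + 18480 + (-11550) + 3080 + (-308) + 8 = 140.

140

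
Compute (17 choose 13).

C(17,13) = C(17,4) by symmetry.
C(17,4) = (17·16·15·14) / 4! = 57120 / 24 = 2380.

2380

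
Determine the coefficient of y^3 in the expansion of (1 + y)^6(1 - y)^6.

Coefficient of y^3 = Σ_{j} C(6,j)·1^j·C(6,3-j)·(-1)^(3-j) for j from 0 to 3.
= (-20) + 90 + (-90) + 20 = 0.

0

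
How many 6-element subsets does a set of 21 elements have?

54264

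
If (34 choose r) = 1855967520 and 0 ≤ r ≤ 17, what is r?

15

C(34,r) increases on 0 ≤ r ≤ 17. C(34,14) = 1391975640 and C(34,15) = 1855967520, so r = 15.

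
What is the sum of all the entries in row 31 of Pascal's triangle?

2147483648

The entries of row 31 sum to 2^31 = 2147483648.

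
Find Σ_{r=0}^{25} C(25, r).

The entries of row 25 sum to 2^25 = 33554432.

33554432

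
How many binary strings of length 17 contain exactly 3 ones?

680

Choose the 3 positions: C(17,3) = 680.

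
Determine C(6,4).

C(6,4) = C(6,2) by symmetry.
C(6,2) = (6·5) / 2! = 30 / 2 = 15.

15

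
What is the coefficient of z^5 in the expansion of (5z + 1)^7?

The general term is C(7,j)·(5z)^j·(1)^(7-j); the z^5 term has j = 5.
C(7,5) = 21.
Coefficient = C(7,5) · 5^5 = 21 · 3125 = 65625.

65625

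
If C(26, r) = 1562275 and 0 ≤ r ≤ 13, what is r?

C(26,r) increases on 0 ≤ r ≤ 13. C(26,7) = 657800 and C(26,8) = 1562275, so r = 8.

8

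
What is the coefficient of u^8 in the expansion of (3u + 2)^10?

1180980

The general term is C(10,j)·(3u)^j·(2)^(10-j); the u^8 term has j = 8.
C(10,8) = 45.
Coefficient = C(10,8) · 3^8 · 2^2 = 45 · 6561 · 4 = 1180980.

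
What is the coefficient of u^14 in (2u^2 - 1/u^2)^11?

28160

General term: C(11,j)·(2u^2)^j·(-1/u^2)^(11-j), with u-exponent 2j − 2(11−j) = 4j − 22.
Set 4j − 22 = 14: j = 9.
C(11,9) = 55; 2^9 = 512; (-1)^2 = 1.
Coefficient = 55 · 512 · 1 = 28160.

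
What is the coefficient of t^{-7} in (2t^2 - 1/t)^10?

-20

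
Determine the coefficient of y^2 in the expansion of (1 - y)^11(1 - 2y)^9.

Coefficient of y^2 = Σ_{j} C(11,j)·(-1)^j·C(9,2-j)·(-2)^(2-j) for j from 0 to 2.
= 144 + 198 + 55 = 397.

397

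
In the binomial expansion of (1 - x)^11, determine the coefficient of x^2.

55

The general term is C(11,j)·(1)^j·(-x)^(11-j); the x^2 term has j = 9.
C(11,9) = 55.
Coefficient = C(11,9) = 55.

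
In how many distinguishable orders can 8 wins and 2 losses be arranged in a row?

Choose positions for the wins: C(10,8) = 45.

45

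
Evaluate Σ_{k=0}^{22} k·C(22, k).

46137344

Differentiating (1+x)^22 and setting x=1: Σ k·C(22,k) = 22·2^21 = 46137344.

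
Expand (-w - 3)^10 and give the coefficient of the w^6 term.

17010

The general term is C(10,j)·(-w)^j·(-3)^(10-j); the w^6 term has j = 6.
C(10,6) = 210.
Coefficient = C(10,6) · (-3)^4 = 210 · 81 = 17010.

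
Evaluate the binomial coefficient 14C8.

C(14,8) = C(14,6) by symmetry.
C(14,6) = (14·13·12·11·10·9) / 6! = 2162160 / 720 = 3003.

3003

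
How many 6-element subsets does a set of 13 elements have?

C(13,6) = (13·12·11·10·9·8) / 6! = 1235520 / 720 = 1716.

1716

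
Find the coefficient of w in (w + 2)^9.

The general term is C(9,j)·(w)^j·(2)^(9-j); the w^1 term has j = 1.
C(9,1) = 9.
Coefficient = C(9,1) · 2^8 = 9 · 256 = 2304.

2304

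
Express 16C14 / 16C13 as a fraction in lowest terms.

C(n,k+1)/C(n,k) = (n−k)/(k+1) = (16−13)/(13+1) = 3/14.

3/14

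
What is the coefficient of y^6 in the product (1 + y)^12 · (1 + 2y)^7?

Coefficient of y^6 = Σ_{j} C(12,j)·1^j·C(7,6-j)·2^(6-j) for j from 0 to 6.
= 448 + 8064 + 36960 + 61600 + 41580 + 11088 + 924 = 160664.

160664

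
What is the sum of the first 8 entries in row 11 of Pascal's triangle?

1 + 11 + 55 + 165 + 330 + 462 + 462 + 330 = 1816.

1816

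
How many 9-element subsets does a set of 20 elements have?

C(20,9) = (20·19·18·17·16·15·14·13·12) / 9! = 60949324800 / 362880 = 167960.

167960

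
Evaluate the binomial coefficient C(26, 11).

7726160

C(26,11) = (26·25·24·23·22·21·20·19·18·17·16) / 11! = 308403583488000 / 39916800 = 7726160.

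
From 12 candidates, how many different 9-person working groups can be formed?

This is C(12,9) = 220.

220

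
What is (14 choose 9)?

2002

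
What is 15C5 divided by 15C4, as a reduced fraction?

C(n,k+1)/C(n,k) = (n−k)/(k+1) = (15−4)/(4+1) = 11/5.

11/5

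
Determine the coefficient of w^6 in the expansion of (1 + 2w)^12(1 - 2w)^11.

-10560

Coefficient of w^6 = Σ_{j} C(12,j)·2^j·C(11,6-j)·(-2)^(6-j) for j from 0 to 6.
= 29568 + (-354816) + 1393920 + (-2323200) + 1742400 + (-557568) + 59136 = -10560.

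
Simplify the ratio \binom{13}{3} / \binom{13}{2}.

C(n,k+1)/C(n,k) = (n−k)/(k+1) = (13−2)/(2+1) = 11/3.

11/3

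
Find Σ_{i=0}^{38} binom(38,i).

274877906944

Setting x = 1 in (1+x)^38 gives Σ C(38,i) = 2^38 = 274877906944.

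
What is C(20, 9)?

167960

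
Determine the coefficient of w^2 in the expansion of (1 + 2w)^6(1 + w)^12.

270

Coefficient of w^2 = Σ_{j} C(6,j)·2^j·C(12,2-j)·1^(2-j) for j from 0 to 2.
= 66 + 144 + 60 = 270.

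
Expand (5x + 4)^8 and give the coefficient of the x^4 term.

11200000

The general term is C(8,j)·(5x)^j·(4)^(8-j); the x^4 term has j = 4.
C(8,4) = 70.
Coefficient = C(8,4) · 5^4 · 4^4 = 70 · 625 · 256 = 11200000.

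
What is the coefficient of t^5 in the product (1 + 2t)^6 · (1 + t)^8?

10848

Coefficient of t^5 = Σ_{j} C(6,j)·2^j·C(8,5-j)·1^(5-j) for j from 0 to 5.
= 56 + 840 + 3360 + 4480 + 1920 + 192 = 10848.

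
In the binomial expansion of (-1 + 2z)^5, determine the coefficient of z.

10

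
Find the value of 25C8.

C(25,8) = (25·24·23·22·21·20·19·18) / 8! = 43609104000 / 40320 = 1081575.

1081575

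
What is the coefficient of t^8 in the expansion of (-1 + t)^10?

45

The general term is C(10,j)·(-1)^j·(t)^(10-j); the t^8 term has j = 2.
C(10,2) = 45.
Coefficient = C(10,2) = 45.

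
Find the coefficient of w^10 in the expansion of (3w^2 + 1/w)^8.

20412

General term: C(8,j)·(3w^2)^j·(1/w)^(8-j), with w-exponent 2j − 1(8−j) = 3j − 8.
Set 3j − 8 = 10: j = 6.
C(8,6) = 28; 3^6 = 729; 1^2 = 1.
Coefficient = 28 · 729 · 1 = 20412.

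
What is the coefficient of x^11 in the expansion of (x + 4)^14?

The general term is C(14,j)·(x)^j·(4)^(14-j); the x^11 term has j = 11.
C(14,11) = 364.
Coefficient = C(14,11) · 4^3 = 364 · 64 = 23296.

23296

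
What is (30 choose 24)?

593775

C(30,24) = C(30,6) by symmetry.
C(30,6) = (30·29·28·27·26·25) / 6! = 427518000 / 720 = 593775.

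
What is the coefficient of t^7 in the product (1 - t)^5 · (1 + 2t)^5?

-120

Coefficient of t^7 = Σ_{j} C(5,j)·(-1)^j·C(5,7-j)·2^(7-j) for j from 2 to 5.
= 320 + (-800) + 400 + (-40) = -120.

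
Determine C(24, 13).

2496144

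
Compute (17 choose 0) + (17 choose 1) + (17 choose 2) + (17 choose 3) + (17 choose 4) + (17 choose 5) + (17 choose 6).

21778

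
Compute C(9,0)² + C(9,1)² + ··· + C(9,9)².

By Vandermonde's identity, Σ C(9,i)² = C(18,9) = 48620.

48620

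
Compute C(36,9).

94143280

C(36,9) = (36·35·34·33·32·31·30·29·28) / 9! = 34162713446400 / 362880 = 94143280.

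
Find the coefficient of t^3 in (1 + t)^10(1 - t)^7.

-20

Coefficient of t^3 = Σ_{j} C(10,j)·1^j·C(7,3-j)·(-1)^(3-j) for j from 0 to 3.
= (-35) + 210 + (-315) + 120 = -20.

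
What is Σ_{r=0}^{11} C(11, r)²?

705432

By Vandermonde's identity, Σ C(11,r)² = C(22,11) = 705432.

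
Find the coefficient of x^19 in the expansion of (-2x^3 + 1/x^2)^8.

-1024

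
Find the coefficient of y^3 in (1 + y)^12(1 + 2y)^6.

Coefficient of y^3 = Σ_{j} C(12,j)·1^j·C(6,3-j)·2^(3-j) for j from 0 to 3.
= 160 + 720 + 792 + 220 = 1892.

1892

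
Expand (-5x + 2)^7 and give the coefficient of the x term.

The general term is C(7,j)·(-5x)^j·(2)^(7-j); the x^1 term has j = 1.
C(7,1) = 7.
Coefficient = C(7,1) · (-5)^1 · 2^6 = 7 · (-5) · 64 = -2240.

-2240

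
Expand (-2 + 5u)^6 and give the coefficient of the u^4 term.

37500

The general term is C(6,j)·(-2)^j·(5u)^(6-j); the u^4 term has j = 2.
C(6,2) = 15.
Coefficient = C(6,2) · (-2)^2 · 5^4 = 15 · 4 · 625 = 37500.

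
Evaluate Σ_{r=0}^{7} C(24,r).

536155

1 + 24 + 276 + 2024 + 10626 + 42504 + 134596 + 346104 = 536155.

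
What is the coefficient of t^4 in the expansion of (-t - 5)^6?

375

The general term is C(6,j)·(-t)^j·(-5)^(6-j); the t^4 term has j = 4.
C(6,4) = 15.
Coefficient = C(6,4) · (-5)^2 = 15 · 25 = 375.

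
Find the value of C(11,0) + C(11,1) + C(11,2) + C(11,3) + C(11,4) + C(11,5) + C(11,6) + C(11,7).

1816

1 + 11 + 55 + 165 + 330 + 462 + 462 + 330 = 1816.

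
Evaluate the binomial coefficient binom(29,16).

C(29,16) = C(29,13) by symmetry.
C(29,13) = (29·28·27·26·25·24·23·22·21·20·19·18·17) / 13! = 422590010274432000 / 6227020800 = 67863915.

67863915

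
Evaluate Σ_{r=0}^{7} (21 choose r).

1 + 21 + 210 + 1330 + 5985 + 20349 + 54264 + 116280 = 198440.

198440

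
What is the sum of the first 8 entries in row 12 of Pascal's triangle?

3302

1 + 12 + 66 + 220 + 495 + 792 + 924 + 792 = 3302.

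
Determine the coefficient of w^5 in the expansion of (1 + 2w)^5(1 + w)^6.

Coefficient of w^5 = Σ_{j} C(5,j)·2^j·C(6,5-j)·1^(5-j) for j from 0 to 5.
= 6 + 150 + 800 + 1200 + 480 + 32 = 2668.

2668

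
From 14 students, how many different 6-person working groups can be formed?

This is C(14,6) = 3003.

3003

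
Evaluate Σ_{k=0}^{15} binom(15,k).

32768

Setting x = 1 in (1+x)^15 gives Σ C(15,k) = 2^15 = 32768.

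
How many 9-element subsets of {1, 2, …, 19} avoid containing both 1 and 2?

All 9-subsets: C(19,9) = 92378. Those containing both fixed elements: C(17,7) = 19448.
92378 − 19448 = 72930.

72930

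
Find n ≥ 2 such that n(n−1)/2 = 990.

45

n(n−1)/2 = 990 ⇒ n(n−1) = 1980. Since 45·44 = 1980, n = 45.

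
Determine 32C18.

471435600

C(32,18) = C(32,14) by symmetry.
C(32,14) = (32·31·30·29·28·27·26·25·24·23·22·21·20·19) / 14! = 41098950018846720000 / 87178291200 = 471435600.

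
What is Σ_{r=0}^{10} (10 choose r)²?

Σ C(10,r)² is the coefficient of x^10 in (1+x)^10(1+x)^10 = (1+x)^20, i.e. C(20,10) = 184756.

184756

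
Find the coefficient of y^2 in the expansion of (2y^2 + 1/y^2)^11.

General term: C(11,j)·(2y^2)^j·(1/y^2)^(11-j), with y-exponent 2j − 2(11−j) = 4j − 22.
Set 4j − 22 = 2: j = 6.
C(11,6) = 462; 2^6 = 64; 1^5 = 1.
Coefficient = 462 · 64 · 1 = 29568.

29568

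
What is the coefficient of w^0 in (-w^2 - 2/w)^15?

-3075072

General term: C(15,j)·(-w^2)^j·(-2/w)^(15-j), with w-exponent 2j − 1(15−j) = 3j − 15.
Set 3j − 15 = 0: j = 5.
C(15,5) = 3003; (-1)^5 = -1; (-2)^10 = 1024.
Coefficient = 3003 · (-1) · 1024 = -3075072.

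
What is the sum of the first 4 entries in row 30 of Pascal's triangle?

1 + 30 + 435 + 4060 = 4526.

4526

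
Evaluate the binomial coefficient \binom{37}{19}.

C(37,19) = C(37,18) by symmetry.
C(37,18) = (37·36·35·34·33·32·31·30·29·28·27·26·25·24·23·22·21·20) / 18! = 113146793787569865523200000 / 6402373705728000 = 17672631900.

17672631900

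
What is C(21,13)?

203490

C(21,13) = C(21,8) by symmetry.
C(21,8) = (21·20·19·18·17·16·15·14) / 8! = 8204716800 / 40320 = 203490.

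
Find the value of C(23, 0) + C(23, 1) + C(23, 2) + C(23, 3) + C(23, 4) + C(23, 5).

1 + 23 + 253 + 1771 + 8855 + 33649 = 44552.

44552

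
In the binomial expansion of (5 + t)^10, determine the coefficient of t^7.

15000

The general term is C(10,j)·(5)^j·(t)^(10-j); the t^7 term has j = 3.
C(10,3) = 120.
Coefficient = C(10,3) · 5^3 = 120 · 125 = 15000.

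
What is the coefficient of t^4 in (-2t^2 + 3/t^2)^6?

General term: C(6,j)·(-2t^2)^j·(3/t^2)^(6-j), with t-exponent 2j − 2(6−j) = 4j − 12.
Set 4j − 12 = 4: j = 4.
C(6,4) = 15; (-2)^4 = 16; 3^2 = 9.
Coefficient = 15 · 16 · 9 = 2160.

2160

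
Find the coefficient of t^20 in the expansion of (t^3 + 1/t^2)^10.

General term: C(10,j)·(t^3)^j·(1/t^2)^(10-j), with t-exponent 3j − 2(10−j) = 5j − 20.
Set 5j − 20 = 20: j = 8.
C(10,8) = 45; 1^8 = 1; 1^2 = 1.
Coefficient = 45 · 1 · 1 = 45.

45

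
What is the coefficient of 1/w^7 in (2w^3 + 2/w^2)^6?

384

General term: C(6,j)·(2w^3)^j·(2/w^2)^(6-j), with w-exponent 3j − 2(6−j) = 5j − 12.
Set 5j − 12 = -7: j = 1.
C(6,1) = 6; 2^1 = 2; 2^5 = 32.
Coefficient = 6 · 2 · 32 = 384.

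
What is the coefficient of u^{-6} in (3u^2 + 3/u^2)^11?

General term: C(11,j)·(3u^2)^j·(3/u^2)^(11-j), with u-exponent 2j − 2(11−j) = 4j − 22.
Set 4j − 22 = -6: j = 4.
C(11,4) = 330; 3^4 = 81; 3^7 = 2187.
Coefficient = 330 · 81 · 2187 = 58458510.

58458510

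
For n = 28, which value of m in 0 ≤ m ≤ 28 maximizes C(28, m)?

C(28,m) is maximized at m = 28/2 = 14.

14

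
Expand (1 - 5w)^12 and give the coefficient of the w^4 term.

309375

The general term is C(12,j)·(1)^j·(-5w)^(12-j); the w^4 term has j = 8.
C(12,8) = 495.
Coefficient = C(12,8) · (-5)^4 = 495 · 625 = 309375.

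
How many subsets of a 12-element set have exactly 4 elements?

Choose the 4 positions: C(12,4) = 495.

495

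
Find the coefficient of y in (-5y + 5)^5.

-15625

The general term is C(5,j)·(-5y)^j·(5)^(5-j); the y^1 term has j = 1.
C(5,1) = 5.
Coefficient = C(5,1) · (-5)^1 · 5^4 = 5 · (-5) · 625 = -15625.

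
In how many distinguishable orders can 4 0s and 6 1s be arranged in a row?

210

Choose positions for the 0s: C(10,4) = 210.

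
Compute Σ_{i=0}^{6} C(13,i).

1 + 13 + 78 + 286 + 715 + 1287 + 1716 = 4096.

4096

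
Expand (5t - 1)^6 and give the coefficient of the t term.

The general term is C(6,j)·(5t)^j·(-1)^(6-j); the t^1 term has j = 1.
C(6,1) = 6.
Coefficient = C(6,1) · 5^1 · (-1)^5 = 6 · 5 · (-1) = -30.

-30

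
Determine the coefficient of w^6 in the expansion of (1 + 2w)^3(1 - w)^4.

Coefficient of w^6 = Σ_{j} C(3,j)·2^j·C(4,6-j)·(-1)^(6-j) for j from 2 to 3.
= 12 + (-32) = -20.

-20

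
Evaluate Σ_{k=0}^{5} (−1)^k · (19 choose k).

The partial alternating sum Σ_{k=0}^{5} (−1)^k C(19,k) = (−1)^5 C(18,5) = -8568.

-8568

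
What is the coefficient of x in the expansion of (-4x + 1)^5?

The general term is C(5,j)·(-4x)^j·(1)^(5-j); the x^1 term has j = 1.
C(5,1) = 5.
Coefficient = C(5,1) · (-4)^1 = 5 · (-4) = -20.

-20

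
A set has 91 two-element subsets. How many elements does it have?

14

n(n−1)/2 = 91 ⇒ n(n−1) = 182. Since 14·13 = 182, n = 14.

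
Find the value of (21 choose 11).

352716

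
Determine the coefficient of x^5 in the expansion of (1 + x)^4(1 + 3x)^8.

46392

Coefficient of x^5 = Σ_{j} C(4,j)·1^j·C(8,5-j)·3^(5-j) for j from 0 to 4.
= 13608 + 22680 + 9072 + 1008 + 24 = 46392.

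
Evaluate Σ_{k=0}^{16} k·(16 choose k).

524288

Differentiating (1+x)^16 and setting x=1: Σ k·C(16,k) = 16·2^15 = 524288.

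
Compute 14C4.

1001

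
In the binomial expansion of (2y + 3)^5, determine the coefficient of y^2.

1080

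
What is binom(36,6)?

1947792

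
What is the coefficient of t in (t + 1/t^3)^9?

36

General term: C(9,j)·(t)^j·(1/t^3)^(9-j), with t-exponent 1j − 3(9−j) = 4j − 27.
Set 4j − 27 = 1: j = 7.
C(9,7) = 36; 1^7 = 1; 1^2 = 1.
Coefficient = 36 · 1 · 1 = 36.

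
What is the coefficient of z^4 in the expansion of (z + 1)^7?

35

The general term is C(7,j)·(z)^j·(1)^(7-j); the z^4 term has j = 4.
C(7,4) = 35.
Coefficient = C(7,4) = 35.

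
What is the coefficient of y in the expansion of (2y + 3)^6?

2916

The general term is C(6,j)·(2y)^j·(3)^(6-j); the y^1 term has j = 1.
C(6,1) = 6.
Coefficient = C(6,1) · 2^1 · 3^5 = 6 · 2 · 243 = 2916.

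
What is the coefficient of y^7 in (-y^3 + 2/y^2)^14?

General term: C(14,j)·(-y^3)^j·(2/y^2)^(14-j), with y-exponent 3j − 2(14−j) = 5j − 28.
Set 5j − 28 = 7: j = 7.
C(14,7) = 3432; (-1)^7 = -1; 2^7 = 128.
Coefficient = 3432 · (-1) · 128 = -439296.

-439296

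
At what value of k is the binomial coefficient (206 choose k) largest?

C(206,k) is maximized at k = 206/2 = 103.

103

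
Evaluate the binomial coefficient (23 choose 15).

C(23,15) = C(23,8) by symmetry.
C(23,8) = (23·22·21·20·19·18·17·16) / 8! = 19769460480 / 40320 = 490314.

490314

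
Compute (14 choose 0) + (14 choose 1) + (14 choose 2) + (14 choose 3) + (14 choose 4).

1 + 14 + 91 + 364 + 1001 = 1471.

1471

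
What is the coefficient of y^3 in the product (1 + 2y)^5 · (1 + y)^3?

231

Coefficient of y^3 = Σ_{j} C(5,j)·2^j·C(3,3-j)·1^(3-j) for j from 0 to 3.
= 1 + 30 + 120 + 80 = 231.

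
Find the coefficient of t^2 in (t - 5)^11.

-107421875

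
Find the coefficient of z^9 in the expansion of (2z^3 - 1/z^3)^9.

-5376

General term: C(9,j)·(2z^3)^j·(-1/z^3)^(9-j), with z-exponent 3j − 3(9−j) = 6j − 27.
Set 6j − 27 = 9: j = 6.
C(9,6) = 84; 2^6 = 64; (-1)^3 = -1.
Coefficient = 84 · 64 · (-1) = -5376.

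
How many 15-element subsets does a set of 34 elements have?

1855967520

C(34,15) = (34·33·32·31·30·29·28·27·26·25·24·23·22·21·20) / 15! = 2427001153744527360000 / 1307674368000 = 1855967520.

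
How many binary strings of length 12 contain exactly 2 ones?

Choose the 2 positions: C(12,2) = 66.

66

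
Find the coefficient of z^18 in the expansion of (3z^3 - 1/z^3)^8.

General term: C(8,j)·(3z^3)^j·(-1/z^3)^(8-j), with z-exponent 3j − 3(8−j) = 6j − 24.
Set 6j − 24 = 18: j = 7.
C(8,7) = 8; 3^7 = 2187; (-1)^1 = -1.
Coefficient = 8 · 2187 · (-1) = -17496.

-17496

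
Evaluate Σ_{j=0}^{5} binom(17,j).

1 + 17 + 136 + 680 + 2380 + 6188 = 9402.

9402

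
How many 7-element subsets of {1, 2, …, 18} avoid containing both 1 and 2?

All 7-subsets: C(18,7) = 31824. Those containing both fixed elements: C(16,5) = 4368.
31824 − 4368 = 27456.

27456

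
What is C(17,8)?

24310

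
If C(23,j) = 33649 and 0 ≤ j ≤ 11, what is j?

C(23,j) increases on 0 ≤ j ≤ 11. C(23,4) = 8855 and C(23,5) = 33649, so j = 5.

5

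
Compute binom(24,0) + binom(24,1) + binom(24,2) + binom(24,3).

1 + 24 + 276 + 2024 = 2325.

2325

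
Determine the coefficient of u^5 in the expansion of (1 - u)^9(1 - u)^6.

-3003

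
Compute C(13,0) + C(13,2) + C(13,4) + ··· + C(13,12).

Even-r terms of row 13 sum to 2^12 = 4096.

4096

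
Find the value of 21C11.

352716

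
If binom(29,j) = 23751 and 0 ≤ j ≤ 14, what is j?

4

C(29,j) increases on 0 ≤ j ≤ 14. C(29,3) = 3654 and C(29,4) = 23751, so j = 4.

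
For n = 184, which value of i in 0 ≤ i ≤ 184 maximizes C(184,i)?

92

C(184,i) is maximized at i = 184/2 = 92.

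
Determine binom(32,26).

C(32,26) = C(32,6) by symmetry.
C(32,6) = (32·31·30·29·28·27) / 6! = 652458240 / 720 = 906192.

906192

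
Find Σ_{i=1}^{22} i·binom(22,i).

46137344

Differentiating (1+x)^22 and setting x=1: Σ i·C(22,i) = 22·2^21 = 46137344.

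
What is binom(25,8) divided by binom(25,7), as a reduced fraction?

9/4

C(n,k+1)/C(n,k) = (n−k)/(k+1) = (25−7)/(7+1) = 18/8 = 9/4.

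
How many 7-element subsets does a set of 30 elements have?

C(30,7) = (30·29·28·27·26·25·24) / 7! = 10260432000 / 5040 = 2035800.

2035800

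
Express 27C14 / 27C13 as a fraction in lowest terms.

1

C(n,k+1)/C(n,k) = (n−k)/(k+1) = (27−13)/(13+1) = 14/14 = 1.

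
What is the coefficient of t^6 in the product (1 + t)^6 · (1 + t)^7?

(1 + t)^6(1 + t)^7 = (1 + t)^13, so the coefficient of t^6 is C(13,6)·1^6 = 1716·1 = 1716.

1716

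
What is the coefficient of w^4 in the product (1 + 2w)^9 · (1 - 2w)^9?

576

Coefficient of w^4 = Σ_{j} C(9,j)·2^j·C(9,4-j)·(-2)^(4-j) for j from 0 to 4.
= 2016 + (-12096) + 20736 + (-12096) + 2016 = 576.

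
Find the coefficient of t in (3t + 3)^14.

66961566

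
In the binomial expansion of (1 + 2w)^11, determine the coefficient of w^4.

5280

The general term is C(11,j)·(1)^j·(2w)^(11-j); the w^4 term has j = 7.
C(11,7) = 330.
Coefficient = C(11,7) · 2^4 = 330 · 16 = 5280.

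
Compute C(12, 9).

220

C(12,9) = C(12,3) by symmetry.
C(12,3) = (12·11·10) / 3! = 1320 / 6 = 220.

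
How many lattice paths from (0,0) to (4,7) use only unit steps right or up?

Each path is a sequence of 11 steps with 4 rights: C(11,4) = 330.

330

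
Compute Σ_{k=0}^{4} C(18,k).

1 + 18 + 153 + 816 + 3060 = 4048.

4048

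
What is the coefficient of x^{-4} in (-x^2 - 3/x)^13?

General term: C(13,j)·(-x^2)^j·(-3/x)^(13-j), with x-exponent 2j − 1(13−j) = 3j − 13.
Set 3j − 13 = -4: j = 3.
C(13,3) = 286; (-1)^3 = -1; (-3)^10 = 59049.
Coefficient = 286 · (-1) · 59049 = -16888014.

-16888014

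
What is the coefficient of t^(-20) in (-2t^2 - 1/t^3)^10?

180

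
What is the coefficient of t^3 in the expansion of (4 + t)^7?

The general term is C(7,j)·(4)^j·(t)^(7-j); the t^3 term has j = 4.
C(7,4) = 35.
Coefficient = C(7,4) · 4^4 = 35 · 256 = 8960.

8960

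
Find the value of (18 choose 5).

8568

C(18,5) = (18·17·16·15·14) / 5! = 1028160 / 120 = 8568.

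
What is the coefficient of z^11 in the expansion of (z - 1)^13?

78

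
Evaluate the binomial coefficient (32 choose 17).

C(32,17) = C(32,15) by symmetry.
C(32,15) = (32·31·30·29·28·27·26·25·24·23·22·21·20·19·18) / 15! = 739781100339240960000 / 1307674368000 = 565722720.

565722720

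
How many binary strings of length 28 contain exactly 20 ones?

3108105

Choose the 20 positions: C(28,20) = 3108105.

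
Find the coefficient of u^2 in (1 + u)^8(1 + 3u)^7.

385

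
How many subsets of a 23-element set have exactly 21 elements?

253

Choose the 21 positions: C(23,21) = 253.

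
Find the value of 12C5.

792

C(12,5) = (12·11·10·9·8) / 5! = 95040 / 120 = 792.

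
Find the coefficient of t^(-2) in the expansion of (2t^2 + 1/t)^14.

16016

General term: C(14,j)·(2t^2)^j·(1/t)^(14-j), with t-exponent 2j − 1(14−j) = 3j − 14.
Set 3j − 14 = -2: j = 4.
C(14,4) = 1001; 2^4 = 16; 1^10 = 1.
Coefficient = 1001 · 16 · 1 = 16016.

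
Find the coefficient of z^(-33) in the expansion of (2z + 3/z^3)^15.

1934445240

General term: C(15,j)·(2z)^j·(3/z^3)^(15-j), with z-exponent 1j − 3(15−j) = 4j − 45.
Set 4j − 45 = -33: j = 3.
C(15,3) = 455; 2^3 = 8; 3^12 = 531441.
Coefficient = 455 · 8 · 531441 = 1934445240.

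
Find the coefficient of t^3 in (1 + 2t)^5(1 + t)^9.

884

Coefficient of t^3 = Σ_{j} C(5,j)·2^j·C(9,3-j)·1^(3-j) for j from 0 to 3.
= 84 + 360 + 360 + 80 = 884.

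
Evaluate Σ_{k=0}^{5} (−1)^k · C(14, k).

-1287

The partial alternating sum Σ_{k=0}^{5} (−1)^k C(14,k) = (−1)^5 C(13,5) = -1287.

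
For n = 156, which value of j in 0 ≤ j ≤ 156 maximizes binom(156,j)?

C(156,j) is maximized at j = 156/2 = 78.

78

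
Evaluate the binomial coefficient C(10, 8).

C(10,8) = C(10,2) by symmetry.
C(10,2) = (10·9) / 2! = 90 / 2 = 45.

45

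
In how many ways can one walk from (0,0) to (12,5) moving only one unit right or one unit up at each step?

Each path is a sequence of 17 steps with 12 rights: C(17,12) = 6188.

6188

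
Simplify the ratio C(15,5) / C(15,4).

11/5

C(n,k+1)/C(n,k) = (n−k)/(k+1) = (15−4)/(4+1) = 11/5.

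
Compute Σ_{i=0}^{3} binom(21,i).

1 + 21 + 210 + 1330 = 1562.

1562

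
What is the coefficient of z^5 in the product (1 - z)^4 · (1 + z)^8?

8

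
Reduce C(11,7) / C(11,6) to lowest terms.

C(n,k+1)/C(n,k) = (n−k)/(k+1) = (11−6)/(6+1) = 5/7.

5/7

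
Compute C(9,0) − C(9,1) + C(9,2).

The partial alternating sum Σ_{k=0}^{2} (−1)^k C(9,k) = (−1)^2 C(8,2) = 28.

28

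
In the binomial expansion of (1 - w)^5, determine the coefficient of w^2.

The general term is C(5,j)·(1)^j·(-w)^(5-j); the w^2 term has j = 3.
C(5,3) = 10.
Coefficient = C(5,3) = 10.

10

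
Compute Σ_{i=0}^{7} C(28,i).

1683218

1 + 28 + 378 + 3276 + 20475 + 98280 + 376740 + 1184040 = 1683218.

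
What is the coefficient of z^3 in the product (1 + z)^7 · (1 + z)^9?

(1 + z)^7(1 + z)^9 = (1 + z)^16, so the coefficient of z^3 is C(16,3)·1^3 = 560·1 = 560.

560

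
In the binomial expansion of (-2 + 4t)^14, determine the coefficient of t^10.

16793993216

The general term is C(14,j)·(-2)^j·(4t)^(14-j); the t^10 term has j = 4.
C(14,4) = 1001.
Coefficient = C(14,4) · (-2)^4 · 4^10 = 1001 · 16 · 1048576 = 16793993216.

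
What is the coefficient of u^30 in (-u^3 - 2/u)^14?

2912

General term: C(14,j)·(-u^3)^j·(-2/u)^(14-j), with u-exponent 3j − 1(14−j) = 4j − 14.
Set 4j − 14 = 30: j = 11.
C(14,11) = 364; (-1)^11 = -1; (-2)^3 = -8.
Coefficient = 364 · (-1) · (-8) = 2912.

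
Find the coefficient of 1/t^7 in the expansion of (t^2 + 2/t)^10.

5120

General term: C(10,j)·(t^2)^j·(2/t)^(10-j), with t-exponent 2j − 1(10−j) = 3j − 10.
Set 3j − 10 = -7: j = 1.
C(10,1) = 10; 1^1 = 1; 2^9 = 512.
Coefficient = 10 · 1 · 512 = 5120.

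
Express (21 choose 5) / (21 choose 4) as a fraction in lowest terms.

C(n,k+1)/C(n,k) = (n−k)/(k+1) = (21−4)/(4+1) = 17/5.

17/5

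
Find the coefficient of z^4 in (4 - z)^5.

20

The general term is C(5,j)·(4)^j·(-z)^(5-j); the z^4 term has j = 1.
C(5,1) = 5.
Coefficient = C(5,1) · 4^1 = 5 · 4 = 20.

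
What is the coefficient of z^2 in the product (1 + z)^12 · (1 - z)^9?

-6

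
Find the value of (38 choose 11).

C(38,11) = (38·37·36·35·34·33·32·31·30·29·28) / 11! = 48032775105638400 / 39916800 = 1203322288.

1203322288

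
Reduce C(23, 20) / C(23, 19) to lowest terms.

1/5

C(n,k+1)/C(n,k) = (n−k)/(k+1) = (23−19)/(19+1) = 4/20 = 1/5.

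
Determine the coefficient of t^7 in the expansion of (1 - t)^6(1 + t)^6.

Coefficient of t^7 = Σ_{j} C(6,j)·(-1)^j·C(6,7-j)·1^(7-j) for j from 1 to 6.
= (-6) + 90 + (-300) + 300 + (-90) + 6 = 0.

0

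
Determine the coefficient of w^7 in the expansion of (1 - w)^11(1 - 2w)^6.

Coefficient of w^7 = Σ_{j} C(11,j)·(-1)^j·C(6,7-j)·(-2)^(7-j) for j from 1 to 7.
= (-704) + (-10560) + (-39600) + (-52800) + (-27720) + (-5544) + (-330) = -137258.

-137258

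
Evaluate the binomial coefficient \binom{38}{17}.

C(38,17) = (38·37·36·35·34·33·32·31·30·29·28·27·26·25·24·23·22) / 17! = 10237090866494416404480000 / 355687428096000 = 28781143380.

28781143380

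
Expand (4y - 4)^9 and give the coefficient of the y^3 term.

The general term is C(9,j)·(4y)^j·(-4)^(9-j); the y^3 term has j = 3.
C(9,3) = 84.
Coefficient = C(9,3) · 4^3 · (-4)^6 = 84 · 64 · 4096 = 22020096.

22020096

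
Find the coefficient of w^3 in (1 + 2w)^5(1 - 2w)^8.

Coefficient of w^3 = Σ_{j} C(5,j)·2^j·C(8,3-j)·(-2)^(3-j) for j from 0 to 3.
= (-448) + 1120 + (-640) + 80 = 112.

112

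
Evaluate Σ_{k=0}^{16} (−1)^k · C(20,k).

969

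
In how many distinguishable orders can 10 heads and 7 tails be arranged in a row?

19448

Choose positions for the heads: C(17,10) = 19448.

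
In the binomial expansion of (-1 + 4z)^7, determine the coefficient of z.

The general term is C(7,j)·(-1)^j·(4z)^(7-j); the z^1 term has j = 6.
C(7,6) = 7.
Coefficient = C(7,6) · 4^1 = 7 · 4 = 28.

28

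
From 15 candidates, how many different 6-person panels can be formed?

5005

This is C(15,6) = 5005.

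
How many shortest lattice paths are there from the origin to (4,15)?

3876

Each path is a sequence of 19 steps with 4 rights: C(19,4) = 3876.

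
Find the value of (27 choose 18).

4686825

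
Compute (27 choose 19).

2220075

C(27,19) = C(27,8) by symmetry.
C(27,8) = (27·26·25·24·23·22·21·20) / 8! = 89513424000 / 40320 = 2220075.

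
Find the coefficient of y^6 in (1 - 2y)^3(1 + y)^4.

Coefficient of y^6 = Σ_{j} C(3,j)·(-2)^j·C(4,6-j)·1^(6-j) for j from 2 to 3.
= 12 + (-32) = -20.

-20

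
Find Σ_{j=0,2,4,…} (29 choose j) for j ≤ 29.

268435456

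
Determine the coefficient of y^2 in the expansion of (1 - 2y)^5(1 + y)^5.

0

Coefficient of y^2 = Σ_{j} C(5,j)·(-2)^j·C(5,2-j)·1^(2-j) for j from 0 to 2.
= 10 + (-50) + 40 = 0.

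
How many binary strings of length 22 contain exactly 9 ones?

Choose the 9 positions: C(22,9) = 497420.

497420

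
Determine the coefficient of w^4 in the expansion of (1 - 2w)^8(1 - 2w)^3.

Coefficient of w^4 = Σ_{j} C(8,j)·(-2)^j·C(3,4-j)·(-2)^(4-j) for j from 1 to 4.
= 128 + 1344 + 2688 + 1120 = 5280.

5280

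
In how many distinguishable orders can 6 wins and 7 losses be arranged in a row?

Choose positions for the wins: C(13,6) = 1716.

1716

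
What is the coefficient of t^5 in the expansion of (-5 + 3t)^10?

-191362500

The general term is C(10,j)·(-5)^j·(3t)^(10-j); the t^5 term has j = 5.
C(10,5) = 252.
Coefficient = C(10,5) · (-5)^5 · 3^5 = 252 · (-3125) · 243 = -191362500.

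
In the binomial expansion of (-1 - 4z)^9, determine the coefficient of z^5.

The general term is C(9,j)·(-1)^j·(-4z)^(9-j); the z^5 term has j = 4.
C(9,4) = 126.
Coefficient = C(9,4) · (-4)^5 = 126 · (-1024) = -129024.

-129024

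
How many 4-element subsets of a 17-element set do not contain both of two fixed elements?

All 4-subsets: C(17,4) = 2380. Those containing both fixed elements: C(15,2) = 105.
2380 − 105 = 2275.

2275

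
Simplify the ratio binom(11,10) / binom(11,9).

C(n,k+1)/C(n,k) = (n−k)/(k+1) = (11−9)/(9+1) = 2/10 = 1/5.

1/5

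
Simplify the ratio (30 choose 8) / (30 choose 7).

C(n,k+1)/C(n,k) = (n−k)/(k+1) = (30−7)/(7+1) = 23/8.

23/8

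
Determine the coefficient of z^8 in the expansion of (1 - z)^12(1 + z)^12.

495

Coefficient of z^8 = Σ_{j} C(12,j)·(-1)^j·C(12,8-j)·1^(8-j) for j from 0 to 8.
= 495 + (-9504) + 60984 + (-174240) + 245025 + (-174240) + 60984 + (-9504) + 495 = 495.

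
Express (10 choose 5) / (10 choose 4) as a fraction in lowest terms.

6/5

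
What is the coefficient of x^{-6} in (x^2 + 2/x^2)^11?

42240

General term: C(11,j)·(x^2)^j·(2/x^2)^(11-j), with x-exponent 2j − 2(11−j) = 4j − 22.
Set 4j − 22 = -6: j = 4.
C(11,4) = 330; 1^4 = 1; 2^7 = 128.
Coefficient = 330 · 1 · 128 = 42240.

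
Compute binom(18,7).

C(18,7) = (18·17·16·15·14·13·12) / 7! = 160392960 / 5040 = 31824.

31824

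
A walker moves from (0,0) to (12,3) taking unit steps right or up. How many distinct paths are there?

Each path is a sequence of 15 steps with 12 rights: C(15,12) = 455.

455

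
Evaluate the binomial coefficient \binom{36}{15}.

C(36,15) = (36·35·34·33·32·31·30·29·28·27·26·25·24·23·22) / 15! = 7281003461233582080000 / 1307674368000 = 5567902560.

5567902560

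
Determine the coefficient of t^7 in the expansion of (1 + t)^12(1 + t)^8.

77520

Coefficient of t^7 = Σ_{j} C(12,j)·C(8,7-j) for j from 0 to 7.
= 8 + 336 + 3696 + 15400 + 27720 + 22176 + 7392 + 792 = 77520.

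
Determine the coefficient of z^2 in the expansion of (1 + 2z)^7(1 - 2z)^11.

-4

Coefficient of z^2 = Σ_{j} C(7,j)·2^j·C(11,2-j)·(-2)^(2-j) for j from 0 to 2.
= 220 + (-308) + 84 = -4.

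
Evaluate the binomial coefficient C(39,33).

3262623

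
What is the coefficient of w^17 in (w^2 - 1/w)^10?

-10

General term: C(10,j)·(w^2)^j·(-1/w)^(10-j), with w-exponent 2j − 1(10−j) = 3j − 10.
Set 3j − 10 = 17: j = 9.
C(10,9) = 10; 1^9 = 1; (-1)^1 = -1.
Coefficient = 10 · 1 · (-1) = -10.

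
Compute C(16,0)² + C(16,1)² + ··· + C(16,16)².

601080390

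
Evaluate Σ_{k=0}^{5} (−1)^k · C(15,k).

The partial alternating sum Σ_{k=0}^{5} (−1)^k C(15,k) = (−1)^5 C(14,5) = -2002.

-2002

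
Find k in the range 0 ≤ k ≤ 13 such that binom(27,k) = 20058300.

13

C(27,k) increases on 0 ≤ k ≤ 13. C(27,12) = 17383860 and C(27,13) = 20058300, so k = 13.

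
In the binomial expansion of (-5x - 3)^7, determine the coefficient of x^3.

The general term is C(7,j)·(-5x)^j·(-3)^(7-j); the x^3 term has j = 3.
C(7,3) = 35.
Coefficient = C(7,3) · (-5)^3 · (-3)^4 = 35 · (-125) · 81 = -354375.

-354375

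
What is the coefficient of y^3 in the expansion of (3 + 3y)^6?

The general term is C(6,j)·(3)^j·(3y)^(6-j); the y^3 term has j = 3.
C(6,3) = 20.
Coefficient = C(6,3) · 3^3 · 3^3 = 20 · 27 · 27 = 14580.

14580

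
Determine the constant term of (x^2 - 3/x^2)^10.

General term: C(10,j)·(x^2)^j·(-3/x^2)^(10-j), with x-exponent 2j − 2(10−j) = 4j − 20.
Set 4j − 20 = 0: j = 5.
C(10,5) = 252; 1^5 = 1; (-3)^5 = -243.
Coefficient = 252 · 1 · (-243) = -61236.

-61236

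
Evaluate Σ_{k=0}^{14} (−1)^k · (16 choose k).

15

The partial alternating sum Σ_{k=0}^{14} (−1)^k C(16,k) = (−1)^14 C(15,14) = 15.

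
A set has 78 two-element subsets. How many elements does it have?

13

n(n−1)/2 = 78 ⇒ n(n−1) = 156. Since 13·12 = 156, n = 13.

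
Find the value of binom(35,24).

417225900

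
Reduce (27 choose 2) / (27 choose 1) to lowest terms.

13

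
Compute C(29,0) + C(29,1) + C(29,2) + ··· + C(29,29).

536870912

The entries of row 29 sum to 2^29 = 536870912.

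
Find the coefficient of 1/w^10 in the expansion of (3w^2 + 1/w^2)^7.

General term: C(7,j)·(3w^2)^j·(1/w^2)^(7-j), with w-exponent 2j − 2(7−j) = 4j − 14.
Set 4j − 14 = -10: j = 1.
C(7,1) = 7; 3^1 = 3; 1^6 = 1.
Coefficient = 7 · 3 · 1 = 21.

21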